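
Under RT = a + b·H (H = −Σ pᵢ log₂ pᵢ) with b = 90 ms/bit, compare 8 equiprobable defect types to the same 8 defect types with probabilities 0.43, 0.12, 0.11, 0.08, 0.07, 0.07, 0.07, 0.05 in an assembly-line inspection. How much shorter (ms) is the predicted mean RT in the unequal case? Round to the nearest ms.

40 ms

The RT saving is b·ΔH. Equiprobable H₀ = log₂(8) = 3.0000 bits; with the given probabilities H = 2.5542 bits.
b·(H₀ − H) = 90 × (3.0000 − 2.5542) = 40.12 ms.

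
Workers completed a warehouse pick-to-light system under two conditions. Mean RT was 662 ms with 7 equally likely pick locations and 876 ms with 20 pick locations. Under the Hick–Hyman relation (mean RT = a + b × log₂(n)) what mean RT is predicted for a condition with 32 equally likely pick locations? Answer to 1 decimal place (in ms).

971.8 ms

Fit slope and intercept:
  b = (876 − 662) / (log₂ 20 − log₂ 7) = 214 / (4.3219 − 2.8074) = 141.294 ms/bit
  a = 662 − 141.294 × 2.8074 = 265.338 ms
Then RT(32) = 265.338 + 141.294 × log₂ 32 = 265.338 + 141.294 × 5 ≈ 971.807 ms.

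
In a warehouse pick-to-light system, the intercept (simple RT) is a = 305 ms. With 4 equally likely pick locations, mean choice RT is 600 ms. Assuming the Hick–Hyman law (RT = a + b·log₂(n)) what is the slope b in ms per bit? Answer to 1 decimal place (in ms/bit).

4 alternatives carry log₂ 4 = 2 bits; the choice cost is 600 − 305 = 295 ms, so b = 295/2 = 147.500 ms/bit.

147.5 ms/bit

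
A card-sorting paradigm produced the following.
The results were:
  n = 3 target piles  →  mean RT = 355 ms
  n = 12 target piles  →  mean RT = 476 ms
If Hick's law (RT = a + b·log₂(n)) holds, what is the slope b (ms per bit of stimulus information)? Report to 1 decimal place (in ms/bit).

Slope: b = (476 − 355) / (log₂ 12 − log₂ 3) = 121/2.0000 = 60.500 ms/bit.

60.5 ms/bit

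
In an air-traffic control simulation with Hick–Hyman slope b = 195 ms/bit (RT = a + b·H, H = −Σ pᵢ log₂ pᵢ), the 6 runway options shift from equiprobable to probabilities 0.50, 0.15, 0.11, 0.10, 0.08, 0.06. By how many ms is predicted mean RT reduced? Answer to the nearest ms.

89 ms

The RT saving is b·ΔH. Equiprobable H₀ = log₂(6) = 2.5850 bits; with the given probabilities H = 2.1281 bits.
b·(H₀ − H) = 195 × (2.5850 − 2.1281) = 89.09 ms.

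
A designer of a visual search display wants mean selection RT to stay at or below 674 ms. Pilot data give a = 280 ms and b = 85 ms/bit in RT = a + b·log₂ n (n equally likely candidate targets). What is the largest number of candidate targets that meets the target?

Information budget: (674 − 280)/85 = 4.6353 bits, so n ≤ 2^4.6353 = 24.852 → at most 24.

24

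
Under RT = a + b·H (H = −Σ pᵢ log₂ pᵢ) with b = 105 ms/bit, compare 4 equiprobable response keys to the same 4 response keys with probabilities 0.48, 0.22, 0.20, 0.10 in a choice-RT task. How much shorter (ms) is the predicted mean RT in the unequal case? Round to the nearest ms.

23 ms

Equiprobable entropy H₀ = log₂ 4 = 2.0000 bits.
Skewed entropy H = −Σ pᵢ log₂ pᵢ = 1.7854 bits.
ΔRT = b·(H₀ − H) = 105 × 0.2146 = 22.53 ms.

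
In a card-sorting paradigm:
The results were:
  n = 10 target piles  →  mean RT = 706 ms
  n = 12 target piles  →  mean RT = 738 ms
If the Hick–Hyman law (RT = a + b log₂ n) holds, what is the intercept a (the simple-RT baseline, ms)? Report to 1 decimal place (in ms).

301.9 ms

b = (RT₂ − RT₁)/(log₂ n₂ − log₂ n₁) = (738 − 706)/(3.5850 − 3.3219) = 121.657 ms/bit.
Intercept: a = 706 − 121.657·log₂(10) = 301.864 ms.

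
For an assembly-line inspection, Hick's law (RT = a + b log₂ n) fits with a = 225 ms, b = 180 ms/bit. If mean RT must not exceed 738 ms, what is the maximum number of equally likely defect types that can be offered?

180·log₂ n ≤ 738 − 225 = 513, giving log₂ n ≤ 2.8500 and n ≤ 7.210. The largest whole number is 7.

7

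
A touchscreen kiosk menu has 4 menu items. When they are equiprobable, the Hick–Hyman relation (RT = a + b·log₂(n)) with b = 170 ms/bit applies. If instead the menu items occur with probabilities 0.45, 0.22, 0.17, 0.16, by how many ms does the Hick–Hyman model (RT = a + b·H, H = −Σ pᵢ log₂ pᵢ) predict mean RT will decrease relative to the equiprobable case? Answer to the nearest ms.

Equiprobable entropy H₀ = log₂ 4 = 2.0000 bits.
Skewed entropy H = −Σ pᵢ log₂ pᵢ = 1.8566 bits.
ΔRT = b·(H₀ − H) = 170 × 0.1434 = 24.38 ms.

24 ms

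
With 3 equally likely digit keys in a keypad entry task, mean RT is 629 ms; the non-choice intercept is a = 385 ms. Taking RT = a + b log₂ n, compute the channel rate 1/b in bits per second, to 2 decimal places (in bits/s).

6.50 bits/s

b = (629 − 385)/log₂ 3 = 244/1.5850 = 153.947 ms per bit = 0.15395 s/bit; the reciprocal is 6.496 bits/s.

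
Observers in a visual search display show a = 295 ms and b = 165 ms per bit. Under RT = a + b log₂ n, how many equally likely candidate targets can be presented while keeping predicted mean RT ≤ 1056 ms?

24

165·log₂ n ≤ 1056 − 295 = 761, giving log₂ n ≤ 4.6121 and n ≤ 24.456. The largest whole number is 24.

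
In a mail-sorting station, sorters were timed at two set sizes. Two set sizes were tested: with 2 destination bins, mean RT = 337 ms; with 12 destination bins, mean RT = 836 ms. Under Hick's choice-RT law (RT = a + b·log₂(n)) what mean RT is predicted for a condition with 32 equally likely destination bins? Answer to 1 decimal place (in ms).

1109.2 ms

Fit slope and intercept:
  b = (836 − 337) / (log₂ 12 − log₂ 2) = 499 / (3.5850 − 1) = 193.040 ms/bit
  a = 337 − 193.040 × 1 = 143.960 ms
Then RT(32) = 143.960 + 193.040 × log₂ 32 = 143.960 + 193.040 × 5 ≈ 1109.158 ms.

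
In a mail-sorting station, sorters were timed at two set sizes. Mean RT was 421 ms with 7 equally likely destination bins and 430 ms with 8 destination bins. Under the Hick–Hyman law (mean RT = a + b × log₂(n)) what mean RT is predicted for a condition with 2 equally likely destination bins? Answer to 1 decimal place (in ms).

Fit slope and intercept:
  b = (430 − 421) / (log₂ 8 − log₂ 7) = 9 / (3 − 2.8074) = 46.718 ms/bit
  a = 421 − 46.718 × 2.8074 = 289.846 ms
Then RT(2) = 289.846 + 46.718 × log₂ 2 = 289.846 + 46.718 × 1 ≈ 336.564 ms.

336.6 ms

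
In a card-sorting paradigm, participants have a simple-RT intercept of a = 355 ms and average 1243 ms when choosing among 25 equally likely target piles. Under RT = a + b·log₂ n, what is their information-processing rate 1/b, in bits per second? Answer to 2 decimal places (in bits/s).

Choice component = 1243 − 355 = 888 ms over log₂(25) = 4.6439 bits.
b = 888 / 4.6439 = 191.220 ms/bit, so 1/b = 5.230 bits/s.

5.23 bits/s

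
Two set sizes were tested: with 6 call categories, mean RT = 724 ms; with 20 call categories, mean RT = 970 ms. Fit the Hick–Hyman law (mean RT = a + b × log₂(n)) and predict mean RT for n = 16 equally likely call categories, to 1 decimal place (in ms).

924.4 ms

RT is linear in log₂ n, so two points fix the line:
  b = (970 − 724) / (log₂ 20 − log₂ 6) = 246 / (4.3219 − 2.5850) = 141.626 ms/bit
  a = 724 − 141.626 × 2.5850 = 357.901 ms
Then RT(16) = 357.901 + 141.626 × log₂ 16 = 357.901 + 141.626 × 4 ≈ 924.407 ms.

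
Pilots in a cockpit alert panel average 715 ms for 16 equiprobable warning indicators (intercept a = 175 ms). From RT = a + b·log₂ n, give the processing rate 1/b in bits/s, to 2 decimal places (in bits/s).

7.41 bits/s

Choice component = 715 − 175 = 540 ms over log₂(16) = 4 bits.
b = 540 / 4 = 135.000 ms/bit, so 1/b = 7.407 bits/s.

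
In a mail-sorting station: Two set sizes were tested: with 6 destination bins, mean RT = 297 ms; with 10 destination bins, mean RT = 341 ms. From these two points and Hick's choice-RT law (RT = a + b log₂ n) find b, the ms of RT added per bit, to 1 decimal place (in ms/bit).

b = (RT₂ − RT₁)/(log₂ n₂ − log₂ n₁) = (341 − 297)/(3.3219 − 2.5850) = 59.704 ms/bit.

59.7 ms/bit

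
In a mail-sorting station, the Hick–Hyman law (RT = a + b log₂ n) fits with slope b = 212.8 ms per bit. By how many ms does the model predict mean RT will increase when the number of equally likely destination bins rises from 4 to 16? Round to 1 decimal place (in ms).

The intercept a cancels: ΔRT = b·(log₂ n₂ − log₂ n₁) = b·log₂(n₂/n₁).
log₂(16) − log₂(4) = log₂(16/4) = log₂(4) = 2.
ΔRT = 212.8 × 2.0000 = 425.600 ms.

425.6 ms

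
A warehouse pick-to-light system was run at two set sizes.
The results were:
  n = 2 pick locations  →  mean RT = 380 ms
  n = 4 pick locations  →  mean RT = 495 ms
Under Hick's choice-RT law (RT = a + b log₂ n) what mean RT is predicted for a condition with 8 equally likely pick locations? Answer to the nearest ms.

Solve the two-equation system in a and b:
  b = (495 − 380) / (log₂ 4 − log₂ 2) = 115 / (2 − 1) = 115 ms/bit
  a = 380 − 115 × 1 = 265 ms
Then RT(8) = 265 + 115 × log₂ 8 = 265 + 115 × 3 ≈ 610.000 ms.

610 ms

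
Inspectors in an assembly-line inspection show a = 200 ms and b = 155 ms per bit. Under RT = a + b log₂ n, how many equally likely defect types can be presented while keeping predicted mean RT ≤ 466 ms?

Information budget: (466 − 200)/155 = 1.7161 bits, so n ≤ 2^1.7161 = 3.286 → at most 3.

3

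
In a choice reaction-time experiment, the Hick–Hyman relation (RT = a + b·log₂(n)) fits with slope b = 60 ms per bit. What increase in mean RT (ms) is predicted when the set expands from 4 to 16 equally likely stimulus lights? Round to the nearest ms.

120 ms

Only the slope matters, since a is common to both: ΔRT = b·log₂(n₂/n₁).
log₂(16) − log₂(4) = log₂(16/4) = log₂(4) = 2.
ΔRT = 60 × 2.0000 = 120.000 ms.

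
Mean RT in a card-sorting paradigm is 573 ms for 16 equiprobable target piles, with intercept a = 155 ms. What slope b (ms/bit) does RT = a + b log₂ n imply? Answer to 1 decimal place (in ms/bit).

104.5 ms/bit

log₂(16) = 4 bits.
b = (RT − a)/log₂ n = (573 − 155) / 4 = 104.500 ms/bit.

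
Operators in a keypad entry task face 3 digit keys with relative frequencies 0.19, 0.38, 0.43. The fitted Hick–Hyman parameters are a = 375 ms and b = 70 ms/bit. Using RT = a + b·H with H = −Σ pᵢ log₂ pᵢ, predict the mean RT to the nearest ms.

Entropy contributions −pᵢ log₂ pᵢ: 0.4552, 0.5305, 0.5236; sum H = 1.5092 bits.
RT = a + bH = 375 + 70·1.5092 = 480.65 ms.

481 ms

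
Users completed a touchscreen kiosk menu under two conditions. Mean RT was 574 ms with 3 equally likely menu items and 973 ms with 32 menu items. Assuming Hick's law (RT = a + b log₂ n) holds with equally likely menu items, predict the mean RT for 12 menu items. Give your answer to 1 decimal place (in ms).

807.7 ms

Solve the two-equation system in a and b:
  b = (973 − 574) / (log₂ 32 − log₂ 3) = 399 / (5 − 1.5850) = 116.836 ms/bit
  a = 574 − 116.836 × 1.5850 = 388.819 ms
Then RT(12) = 388.819 + 116.836 × log₂ 12 = 388.819 + 116.836 × 3.5850 ≈ 807.672 ms.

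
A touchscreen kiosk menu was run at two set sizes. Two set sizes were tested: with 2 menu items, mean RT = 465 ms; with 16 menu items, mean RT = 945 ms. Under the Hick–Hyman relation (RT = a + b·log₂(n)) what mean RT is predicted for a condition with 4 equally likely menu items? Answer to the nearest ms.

Solve the two-equation system in a and b:
  b = (945 − 465) / (log₂ 16 − log₂ 2) = 480 / (4 − 1) = 160 ms/bit
  a = 465 − 160 × 1 = 305 ms
Then RT(4) = 305 + 160 × log₂ 4 = 305 + 160 × 2 ≈ 625.000 ms.

625 ms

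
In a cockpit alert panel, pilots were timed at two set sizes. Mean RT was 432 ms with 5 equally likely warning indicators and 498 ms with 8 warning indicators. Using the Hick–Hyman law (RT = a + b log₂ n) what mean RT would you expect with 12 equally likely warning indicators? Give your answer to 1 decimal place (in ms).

Solve the two-equation system in a and b:
  b = (498 − 432) / (log₂ 8 − log₂ 5) = 66 / (3 − 2.3219) = 97.335 ms/bit
  a = 432 − 97.335 × 2.3219 = 205.996 ms
Then RT(12) = 205.996 + 97.335 × log₂ 12 = 205.996 + 97.335 × 3.5850 ≈ 554.937 ms.

554.9 ms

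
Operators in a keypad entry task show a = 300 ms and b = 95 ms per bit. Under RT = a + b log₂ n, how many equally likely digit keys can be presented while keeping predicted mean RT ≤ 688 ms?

Set 300 + 95·log₂ n ≤ 688 → log₂ n ≤ (688 − 300)/95 = 4.0842.
So n ≤ 2^4.0842 = 16.962; the largest integer n is 16.

16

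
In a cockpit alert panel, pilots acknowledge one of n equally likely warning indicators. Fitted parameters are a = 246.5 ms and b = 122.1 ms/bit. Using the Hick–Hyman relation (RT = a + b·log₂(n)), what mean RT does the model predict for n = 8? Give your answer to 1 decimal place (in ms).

log₂(8) = 3 bits, so RT = 246.5 + 122.1 × 3 ≈ 612.800 ms.

612.8 ms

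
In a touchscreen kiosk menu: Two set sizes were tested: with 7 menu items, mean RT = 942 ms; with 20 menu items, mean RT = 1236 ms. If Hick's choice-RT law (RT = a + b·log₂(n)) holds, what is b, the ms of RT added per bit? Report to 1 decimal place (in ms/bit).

194.1 ms/bit

The slope on a log₂ axis is (1236 − 942) / (4.3219 − 2.8074) = 194.114 ms/bit.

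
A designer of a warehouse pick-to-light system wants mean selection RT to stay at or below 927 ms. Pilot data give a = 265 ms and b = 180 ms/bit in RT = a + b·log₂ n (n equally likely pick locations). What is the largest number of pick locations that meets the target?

Set 265 + 180·log₂ n ≤ 927 → log₂ n ≤ (927 − 265)/180 = 3.6778.
So n ≤ 2^3.6778 = 12.797; the largest integer n is 12.

12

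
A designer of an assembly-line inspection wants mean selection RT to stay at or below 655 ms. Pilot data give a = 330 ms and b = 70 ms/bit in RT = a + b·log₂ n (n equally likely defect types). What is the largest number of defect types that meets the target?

24

Information budget: (655 − 330)/70 = 4.6429 bits, so n ≤ 2^4.6429 = 24.983 → at most 24.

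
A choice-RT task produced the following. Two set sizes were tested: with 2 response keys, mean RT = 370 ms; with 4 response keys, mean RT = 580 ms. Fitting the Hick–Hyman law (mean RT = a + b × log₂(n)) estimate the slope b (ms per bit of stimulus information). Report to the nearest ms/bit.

210 ms/bit

b = (RT₂ − RT₁)/(log₂ n₂ − log₂ n₁) = (580 − 370)/(2 − 1) = 210 ms/bit.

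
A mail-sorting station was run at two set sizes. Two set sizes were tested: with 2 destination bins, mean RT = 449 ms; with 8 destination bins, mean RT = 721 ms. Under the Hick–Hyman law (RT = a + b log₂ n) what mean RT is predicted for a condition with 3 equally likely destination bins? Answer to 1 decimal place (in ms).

528.6 ms

With log₂ n on the abscissa the relation is linear; from the two conditions:
  b = (721 − 449) / (log₂ 8 − log₂ 2) = 272 / (3 − 1) = 136.000 ms/bit
  a = 449 − 136.000 × 1 = 313.000 ms
Then RT(3) = 313.000 + 136.000 × log₂ 3 = 313.000 + 136.000 × 1.5850 ≈ 528.555 ms.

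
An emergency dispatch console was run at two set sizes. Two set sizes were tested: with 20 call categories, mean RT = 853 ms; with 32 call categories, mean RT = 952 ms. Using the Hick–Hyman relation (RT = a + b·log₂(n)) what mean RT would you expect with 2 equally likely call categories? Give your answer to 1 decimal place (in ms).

368.0 ms

Solve the two-equation system in a and b:
  b = (952 − 853) / (log₂ 32 − log₂ 20) = 99 / (5 − 4.3219) = 146.002 ms/bit
  a = 853 − 146.002 × 4.3219 = 221.989 ms
Then RT(2) = 221.989 + 146.002 × log₂ 2 = 221.989 + 146.002 × 1 ≈ 367.991 ms.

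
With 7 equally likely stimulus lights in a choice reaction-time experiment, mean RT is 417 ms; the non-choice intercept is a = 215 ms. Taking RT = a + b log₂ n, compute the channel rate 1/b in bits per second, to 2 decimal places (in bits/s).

Choice component = 417 − 215 = 202 ms over log₂(7) = 2.8074 bits.
b = 202 / 2.8074 = 71.954 ms/bit, so 1/b = 13.898 bits/s.

13.90 bits/s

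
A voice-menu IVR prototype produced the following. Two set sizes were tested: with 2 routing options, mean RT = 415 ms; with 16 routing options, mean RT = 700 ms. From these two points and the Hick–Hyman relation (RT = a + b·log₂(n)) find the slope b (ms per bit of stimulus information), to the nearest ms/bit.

Slope: b = (700 − 415) / (log₂ 16 − log₂ 2) = 285/3.0000 = 95 ms/bit.

95 ms/bit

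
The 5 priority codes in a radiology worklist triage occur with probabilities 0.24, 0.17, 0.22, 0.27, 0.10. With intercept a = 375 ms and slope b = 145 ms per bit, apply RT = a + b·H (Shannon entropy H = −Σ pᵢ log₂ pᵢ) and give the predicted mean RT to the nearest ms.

701 ms

H = 0.24·log₂(1/0.24) + 0.17·log₂(1/0.17) + 0.22·log₂(1/0.22) + 0.27·log₂(1/0.27) + 0.10·log₂(1/0.10) = 2.2515 bits.
RT = 375 + 145 × 2.2515 = 701.47 ms.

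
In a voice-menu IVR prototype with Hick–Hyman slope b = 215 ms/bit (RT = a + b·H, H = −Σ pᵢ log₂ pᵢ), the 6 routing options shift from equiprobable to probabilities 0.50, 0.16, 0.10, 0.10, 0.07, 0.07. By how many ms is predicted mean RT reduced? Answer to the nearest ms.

99 ms

The RT saving is b·ΔH. Equiprobable H₀ = log₂(6) = 2.5850 bits; with the given probabilities H = 2.1245 bits.
b·(H₀ − H) = 215 × (2.5850 − 2.1245) = 99.00 ms.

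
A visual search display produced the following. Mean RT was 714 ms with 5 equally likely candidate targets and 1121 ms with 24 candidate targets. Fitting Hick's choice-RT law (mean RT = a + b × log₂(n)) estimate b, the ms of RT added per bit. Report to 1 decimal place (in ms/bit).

179.8 ms/bit

Slope: b = (1121 − 714) / (log₂ 24 − log₂ 5) = 407/2.2630 = 179.847 ms/bit.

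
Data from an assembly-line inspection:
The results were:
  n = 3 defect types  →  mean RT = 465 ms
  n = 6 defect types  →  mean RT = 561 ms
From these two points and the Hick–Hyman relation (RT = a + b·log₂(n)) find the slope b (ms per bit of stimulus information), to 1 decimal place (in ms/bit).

96.0 ms/bit

The slope on a log₂ axis is (561 − 465) / (2.5850 − 1.5850) = 96.000 ms/bit.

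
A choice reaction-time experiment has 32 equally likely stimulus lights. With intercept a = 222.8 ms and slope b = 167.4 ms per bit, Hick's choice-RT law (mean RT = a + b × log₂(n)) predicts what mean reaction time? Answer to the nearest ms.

1060 ms

log₂(32) = 5 bits, so RT = 222.8 + 167.4 × 5 ≈ 1059.800 ms.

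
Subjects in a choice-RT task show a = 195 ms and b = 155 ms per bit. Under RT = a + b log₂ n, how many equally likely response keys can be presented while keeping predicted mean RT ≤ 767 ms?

155·log₂ n ≤ 767 − 195 = 572, giving log₂ n ≤ 3.6903 and n ≤ 12.909. The largest whole number is 12.

12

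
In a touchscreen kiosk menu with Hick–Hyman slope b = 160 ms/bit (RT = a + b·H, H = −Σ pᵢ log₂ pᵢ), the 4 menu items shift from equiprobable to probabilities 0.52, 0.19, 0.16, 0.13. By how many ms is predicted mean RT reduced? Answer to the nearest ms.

40 ms

Equiprobable entropy H₀ = log₂ 4 = 2.0000 bits.
Skewed entropy H = −Σ pᵢ log₂ pᵢ = 1.7515 bits.
ΔRT = b·(H₀ − H) = 160 × 0.2485 = 39.77 ms.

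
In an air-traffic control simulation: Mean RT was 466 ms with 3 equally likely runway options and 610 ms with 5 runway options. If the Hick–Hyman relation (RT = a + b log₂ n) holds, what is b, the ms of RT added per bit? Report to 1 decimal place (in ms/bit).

195.4 ms/bit

b = (RT₂ − RT₁)/(log₂ n₂ − log₂ n₁) = (610 − 466)/(2.3219 − 1.5850) = 195.396 ms/bit.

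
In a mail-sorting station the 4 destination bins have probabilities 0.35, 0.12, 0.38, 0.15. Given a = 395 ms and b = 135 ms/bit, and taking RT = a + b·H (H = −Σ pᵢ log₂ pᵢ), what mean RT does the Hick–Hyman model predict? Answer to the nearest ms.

643 ms

Entropy contributions −pᵢ log₂ pᵢ: 0.5301, 0.3671, 0.5305, 0.4105; sum H = 1.8382 bits.
RT = a + bH = 395 + 135·1.8382 = 643.15 ms.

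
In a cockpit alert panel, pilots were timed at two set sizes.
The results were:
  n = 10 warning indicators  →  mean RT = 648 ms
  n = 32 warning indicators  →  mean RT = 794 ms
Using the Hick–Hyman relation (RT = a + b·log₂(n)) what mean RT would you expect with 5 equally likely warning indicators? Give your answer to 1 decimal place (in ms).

561.0 ms

With log₂ n on the abscissa the relation is linear; from the two conditions:
  b = (794 − 648) / (log₂ 32 − log₂ 10) = 146 / (5 − 3.3219) = 87.005 ms/bit
  a = 648 − 87.005 × 3.3219 = 358.977 ms
Then RT(5) = 358.977 + 87.005 × log₂ 5 = 358.977 + 87.005 × 2.3219 ≈ 560.995 ms.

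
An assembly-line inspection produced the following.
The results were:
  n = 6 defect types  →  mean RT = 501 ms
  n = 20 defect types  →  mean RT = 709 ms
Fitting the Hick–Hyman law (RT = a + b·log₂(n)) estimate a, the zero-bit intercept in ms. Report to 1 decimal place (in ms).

b = (RT₂ − RT₁)/(log₂ n₂ − log₂ n₁) = (709 − 501)/(4.3219 − 2.5850) = 119.749 ms/bit.
a = RT₁ − b·log₂ n₁ = 501 − 119.749 × 2.5850 = 191.453 ms.

191.5 ms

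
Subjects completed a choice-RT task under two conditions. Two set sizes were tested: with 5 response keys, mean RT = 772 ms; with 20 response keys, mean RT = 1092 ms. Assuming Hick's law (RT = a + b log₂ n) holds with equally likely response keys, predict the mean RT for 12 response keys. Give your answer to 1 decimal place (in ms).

Solve the two-equation system in a and b:
  b = (1092 − 772) / (log₂ 20 − log₂ 5) = 320 / (4.3219 − 2.3219) = 160.000 ms/bit
  a = 772 − 160.000 × 2.3219 = 400.492 ms
Then RT(12) = 400.492 + 160.000 × log₂ 12 = 400.492 + 160.000 × 3.5850 ≈ 974.086 ms.

974.1 ms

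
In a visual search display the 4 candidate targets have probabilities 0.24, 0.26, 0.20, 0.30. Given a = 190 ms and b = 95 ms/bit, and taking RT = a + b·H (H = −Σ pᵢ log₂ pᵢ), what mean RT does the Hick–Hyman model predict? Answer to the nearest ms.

H = 0.24·log₂(1/0.24) + 0.26·log₂(1/0.26) + 0.20·log₂(1/0.20) + 0.30·log₂(1/0.30) = 1.9849 bits.
RT = 190 + 95 × 1.9849 = 378.57 ms.

379 ms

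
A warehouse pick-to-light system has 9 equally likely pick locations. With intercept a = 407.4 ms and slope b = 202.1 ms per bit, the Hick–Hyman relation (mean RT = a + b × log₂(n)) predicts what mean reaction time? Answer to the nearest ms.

1048 ms

log₂(9) = 3.1699 bits, so RT = 407.4 + 202.1 × 3.1699 ≈ 1048.042 ms.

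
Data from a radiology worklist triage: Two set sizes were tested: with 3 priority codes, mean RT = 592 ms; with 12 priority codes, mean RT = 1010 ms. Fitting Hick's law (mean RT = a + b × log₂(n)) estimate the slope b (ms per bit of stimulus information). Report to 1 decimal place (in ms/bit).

209.0 ms/bit

The slope on a log₂ axis is (1010 − 592) / (3.5850 − 1.5850) = 209.000 ms/bit.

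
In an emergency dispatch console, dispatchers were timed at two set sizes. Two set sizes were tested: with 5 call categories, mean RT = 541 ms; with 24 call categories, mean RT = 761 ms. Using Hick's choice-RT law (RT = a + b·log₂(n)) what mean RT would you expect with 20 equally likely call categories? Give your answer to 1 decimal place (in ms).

735.4 ms

Fit slope and intercept:
  b = (761 − 541) / (log₂ 24 − log₂ 5) = 220 / (4.5850 − 2.3219) = 97.215 ms/bit
  a = 541 − 97.215 × 2.3219 = 315.275 ms
Then RT(20) = 315.275 + 97.215 × log₂ 20 = 315.275 + 97.215 × 4.3219 ≈ 735.429 ms.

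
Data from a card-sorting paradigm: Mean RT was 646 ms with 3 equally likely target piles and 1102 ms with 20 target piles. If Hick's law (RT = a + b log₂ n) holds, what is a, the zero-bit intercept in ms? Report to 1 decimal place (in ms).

381.9 ms

Slope: b = (1102 − 646) / (log₂ 20 − log₂ 3) = 456/2.7370 = 166.608 ms/bit.
a = RT₁ − b·log₂ n₁ = 646 − 166.608 × 1.5850 = 381.933 ms.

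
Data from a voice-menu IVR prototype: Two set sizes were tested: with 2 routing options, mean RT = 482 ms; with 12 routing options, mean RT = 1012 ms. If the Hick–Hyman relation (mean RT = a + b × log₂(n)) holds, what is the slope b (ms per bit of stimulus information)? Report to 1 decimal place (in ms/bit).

205.0 ms/bit

b = (RT₂ − RT₁)/(log₂ n₂ − log₂ n₁) = (1012 − 482)/(3.5850 − 1) = 205.032 ms/bit.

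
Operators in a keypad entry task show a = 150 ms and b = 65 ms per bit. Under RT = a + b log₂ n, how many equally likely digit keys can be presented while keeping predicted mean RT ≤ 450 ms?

24

65·log₂ n ≤ 450 − 150 = 300, giving log₂ n ≤ 4.6154 and n ≤ 24.511. The largest whole number is 24.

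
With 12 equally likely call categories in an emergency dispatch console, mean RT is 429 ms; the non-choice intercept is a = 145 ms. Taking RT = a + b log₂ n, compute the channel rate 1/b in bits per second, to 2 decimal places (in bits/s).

b = (429 − 145)/log₂ 12 = 284/3.5850 = 79.220 ms per bit = 0.07922 s/bit; the reciprocal is 12.623 bits/s.

12.62 bits/s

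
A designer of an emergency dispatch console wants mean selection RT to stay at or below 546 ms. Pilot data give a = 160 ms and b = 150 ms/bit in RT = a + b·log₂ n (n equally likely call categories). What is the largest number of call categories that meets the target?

5

Information budget: (546 − 160)/150 = 2.5733 bits, so n ≤ 2^2.5733 = 5.952 → at most 5.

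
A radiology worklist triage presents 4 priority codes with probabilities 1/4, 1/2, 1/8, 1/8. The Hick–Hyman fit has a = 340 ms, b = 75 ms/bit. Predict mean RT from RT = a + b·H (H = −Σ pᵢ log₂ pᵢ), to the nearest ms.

471 ms

Each term −pᵢ log₂ pᵢ: 0.25·2 + 0.5·1 + 0.125·3 + 0.125·3; summed, H = 1.750 bits.
Mean RT = a + bH = 340 + 75·1.750 = 471.25 ms.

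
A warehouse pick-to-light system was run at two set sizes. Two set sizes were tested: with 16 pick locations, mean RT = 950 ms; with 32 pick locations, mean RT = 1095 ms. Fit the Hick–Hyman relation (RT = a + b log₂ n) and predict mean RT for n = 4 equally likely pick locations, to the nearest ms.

With log₂ n on the abscissa the relation is linear; from the two conditions:
  b = (1095 − 950) / (log₂ 32 − log₂ 16) = 145 / (5 − 4) = 145 ms/bit
  a = 950 − 145 × 4 = 370 ms
Then RT(4) = 370 + 145 × log₂ 4 = 370 + 145 × 2 ≈ 660.000 ms.

660 ms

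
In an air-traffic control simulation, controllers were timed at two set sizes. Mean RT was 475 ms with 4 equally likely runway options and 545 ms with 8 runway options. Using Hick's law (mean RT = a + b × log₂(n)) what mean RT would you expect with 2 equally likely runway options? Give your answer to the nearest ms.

Fit slope and intercept:
  b = (545 − 475) / (log₂ 8 − log₂ 4) = 70 / (3 − 2) = 70 ms/bit
  a = 475 − 70 × 2 = 335 ms
Then RT(2) = 335 + 70 × log₂ 2 = 335 + 70 × 1 ≈ 405.000 ms.

405 ms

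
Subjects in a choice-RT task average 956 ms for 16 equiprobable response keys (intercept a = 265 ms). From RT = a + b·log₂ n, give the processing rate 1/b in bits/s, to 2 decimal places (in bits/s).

5.79 bits/s

b = (956 − 265)/log₂ 16 = 691/4 = 172.750 ms per bit = 0.17275 s/bit; the reciprocal is 5.789 bits/s.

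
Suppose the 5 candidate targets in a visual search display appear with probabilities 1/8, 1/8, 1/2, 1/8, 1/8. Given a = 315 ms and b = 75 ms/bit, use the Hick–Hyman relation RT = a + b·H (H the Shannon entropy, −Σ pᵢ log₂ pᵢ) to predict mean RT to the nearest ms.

465 ms

Each term −pᵢ log₂ pᵢ: 0.125·3 + 0.125·3 + 0.5·1 + 0.125·3 + 0.125·3; summed, H = 2.000 bits.
Mean RT = a + bH = 315 + 75·2.000 = 465.00 ms.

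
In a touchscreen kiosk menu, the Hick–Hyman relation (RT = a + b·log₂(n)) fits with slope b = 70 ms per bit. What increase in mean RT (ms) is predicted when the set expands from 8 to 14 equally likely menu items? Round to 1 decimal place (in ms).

Only the slope matters, since a is common to both: ΔRT = b·log₂(n₂/n₁).
log₂(14) − log₂(8) = 3.8074 − 3 = 0.8074.
ΔRT = 70 × 0.8074 = 56.515 ms.

56.5 ms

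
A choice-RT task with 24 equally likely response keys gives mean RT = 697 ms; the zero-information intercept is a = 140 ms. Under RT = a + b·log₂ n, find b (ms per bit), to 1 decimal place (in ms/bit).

121.5 ms/bit

log₂(24) = 4.5850 bits.
b = (RT − a)/log₂ n = (697 − 140) / 4.5850 = 121.484 ms/bit.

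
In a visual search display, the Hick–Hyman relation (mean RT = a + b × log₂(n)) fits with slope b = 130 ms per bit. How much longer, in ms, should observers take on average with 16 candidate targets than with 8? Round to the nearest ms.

ΔRT = (a + b log₂ n₂) − (a + b log₂ n₁) = b·(log₂ n₂ − log₂ n₁).
log₂(16) − log₂(8) = log₂(16/8) = log₂(2) = 1.
ΔRT = 130 × 1.0000 = 130.000 ms.

130 ms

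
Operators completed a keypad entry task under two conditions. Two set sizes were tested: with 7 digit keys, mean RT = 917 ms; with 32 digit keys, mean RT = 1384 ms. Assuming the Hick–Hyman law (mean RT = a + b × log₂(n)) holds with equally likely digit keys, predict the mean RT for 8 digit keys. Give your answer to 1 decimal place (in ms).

Fit slope and intercept:
  b = (1384 − 917) / (log₂ 32 − log₂ 7) = 467 / (5 − 2.8074) = 212.985 ms/bit
  a = 917 − 212.985 × 2.8074 = 319.076 ms
Then RT(8) = 319.076 + 212.985 × log₂ 8 = 319.076 + 212.985 × 3 ≈ 958.030 ms.

958.0 ms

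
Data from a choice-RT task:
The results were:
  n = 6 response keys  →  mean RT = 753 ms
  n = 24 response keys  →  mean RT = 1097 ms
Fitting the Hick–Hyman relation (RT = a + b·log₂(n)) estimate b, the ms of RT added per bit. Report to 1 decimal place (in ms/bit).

The slope on a log₂ axis is (1097 − 753) / (4.5850 − 2.5850) = 172.000 ms/bit.

172.0 ms/bit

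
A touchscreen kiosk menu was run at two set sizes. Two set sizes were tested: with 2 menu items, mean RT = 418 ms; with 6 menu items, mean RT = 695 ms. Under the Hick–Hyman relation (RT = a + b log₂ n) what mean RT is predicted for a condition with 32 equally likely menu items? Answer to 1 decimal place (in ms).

With log₂ n on the abscissa the relation is linear; from the two conditions:
  b = (695 − 418) / (log₂ 6 − log₂ 2) = 277 / (2.5850 − 1) = 174.768 ms/bit
  a = 418 − 174.768 × 1 = 243.232 ms
Then RT(32) = 243.232 + 174.768 × log₂ 32 = 243.232 + 174.768 × 5 ≈ 1117.070 ms.

1117.1 ms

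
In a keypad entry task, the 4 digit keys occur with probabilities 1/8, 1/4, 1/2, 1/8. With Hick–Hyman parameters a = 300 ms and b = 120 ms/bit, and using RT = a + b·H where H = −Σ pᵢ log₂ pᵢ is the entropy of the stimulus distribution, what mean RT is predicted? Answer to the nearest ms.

H = −Σ pᵢ log₂ pᵢ = 0.125·3 + 0.25·2 + 0.5·1 + 0.125·3 = 1.750 bits.
RT = 300 + 120 × 1.750 = 510.00 ms.

510 ms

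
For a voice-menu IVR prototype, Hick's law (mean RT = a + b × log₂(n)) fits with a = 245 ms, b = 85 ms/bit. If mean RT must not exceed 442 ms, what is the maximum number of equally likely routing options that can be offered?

85·log₂ n ≤ 442 − 245 = 197, giving log₂ n ≤ 2.3176 and n ≤ 4.985. The largest whole number is 4.

4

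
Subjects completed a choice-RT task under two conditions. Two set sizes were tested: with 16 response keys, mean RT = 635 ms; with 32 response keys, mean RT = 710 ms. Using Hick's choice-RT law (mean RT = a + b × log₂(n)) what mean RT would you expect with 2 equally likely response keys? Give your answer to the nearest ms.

Solve the two-equation system in a and b:
  b = (710 − 635) / (log₂ 32 − log₂ 16) = 75 / (5 − 4) = 75 ms/bit
  a = 635 − 75 × 4 = 335 ms
Then RT(2) = 335 + 75 × log₂ 2 = 335 + 75 × 1 ≈ 410.000 ms.

410 ms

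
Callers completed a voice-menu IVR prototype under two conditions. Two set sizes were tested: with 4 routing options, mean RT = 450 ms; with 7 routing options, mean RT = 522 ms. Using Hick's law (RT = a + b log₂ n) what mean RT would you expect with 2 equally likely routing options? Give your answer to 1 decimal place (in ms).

360.8 ms

Fit slope and intercept:
  b = (522 − 450) / (log₂ 7 − log₂ 4) = 72 / (2.8074 − 2) = 89.180 ms/bit
  a = 450 − 89.180 × 2 = 271.640 ms
Then RT(2) = 271.640 + 89.180 × log₂ 2 = 271.640 + 89.180 × 1 ≈ 360.820 ms.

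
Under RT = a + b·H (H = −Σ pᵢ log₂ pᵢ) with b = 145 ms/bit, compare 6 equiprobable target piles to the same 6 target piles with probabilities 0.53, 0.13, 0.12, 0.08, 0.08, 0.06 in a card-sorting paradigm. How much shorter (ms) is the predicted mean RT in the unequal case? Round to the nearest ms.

The RT saving is b·ΔH. Equiprobable H₀ = log₂(6) = 2.5850 bits; with the given probabilities H = 2.0617 bits.
b·(H₀ − H) = 145 × (2.5850 − 2.0617) = 75.87 ms.

76 ms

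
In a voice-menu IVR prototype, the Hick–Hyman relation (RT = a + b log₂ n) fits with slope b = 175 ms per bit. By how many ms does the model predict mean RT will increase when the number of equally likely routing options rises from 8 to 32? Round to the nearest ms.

350 ms

The intercept a cancels: ΔRT = b·(log₂ n₂ − log₂ n₁) = b·log₂(n₂/n₁).
log₂(32) − log₂(8) = log₂(32/8) = log₂(4) = 2.
ΔRT = 175 × 2.0000 = 350.000 ms.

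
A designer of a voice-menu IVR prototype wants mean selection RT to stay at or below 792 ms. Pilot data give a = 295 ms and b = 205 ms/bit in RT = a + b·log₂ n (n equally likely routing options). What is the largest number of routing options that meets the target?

Information budget: (792 − 295)/205 = 2.4244 bits, so n ≤ 2^2.4244 = 5.368 → at most 5.

5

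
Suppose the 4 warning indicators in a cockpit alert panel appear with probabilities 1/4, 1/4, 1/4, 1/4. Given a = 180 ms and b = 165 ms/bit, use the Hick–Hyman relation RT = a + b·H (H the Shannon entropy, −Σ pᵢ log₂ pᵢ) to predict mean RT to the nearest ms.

H = −Σ pᵢ log₂ pᵢ = 0.25·2 + 0.25·2 + 0.25·2 + 0.25·2 = 2.000 bits.
RT = 180 + 165 × 2.000 = 510.00 ms.

510 ms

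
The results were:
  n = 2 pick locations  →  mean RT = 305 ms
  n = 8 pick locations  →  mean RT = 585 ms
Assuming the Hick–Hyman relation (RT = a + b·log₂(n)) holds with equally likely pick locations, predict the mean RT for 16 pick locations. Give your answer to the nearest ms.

725 ms

Solve the two-equation system in a and b:
  b = (585 − 305) / (log₂ 8 − log₂ 2) = 280 / (3 − 1) = 140 ms/bit
  a = 305 − 140 × 1 = 165 ms
Then RT(16) = 165 + 140 × log₂ 16 = 165 + 140 × 4 ≈ 725.000 ms.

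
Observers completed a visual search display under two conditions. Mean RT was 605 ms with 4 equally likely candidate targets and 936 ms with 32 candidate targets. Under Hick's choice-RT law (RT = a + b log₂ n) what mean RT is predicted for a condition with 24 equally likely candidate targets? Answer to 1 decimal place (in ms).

890.2 ms

RT is linear in log₂ n, so two points fix the line:
  b = (936 − 605) / (log₂ 32 − log₂ 4) = 331 / (5 − 2) = 110.333 ms/bit
  a = 605 − 110.333 × 2 = 384.333 ms
Then RT(24) = 384.333 + 110.333 × log₂ 24 = 384.333 + 110.333 × 4.5850 ≈ 890.208 ms.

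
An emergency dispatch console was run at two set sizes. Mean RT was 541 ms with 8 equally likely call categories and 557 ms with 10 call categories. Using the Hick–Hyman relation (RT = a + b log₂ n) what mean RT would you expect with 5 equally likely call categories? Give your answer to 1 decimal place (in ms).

507.3 ms

RT is linear in log₂ n, so two points fix the line:
  b = (557 − 541) / (log₂ 10 − log₂ 8) = 16 / (3.3219 − 3) = 49.701 ms/bit
  a = 541 − 49.701 × 3 = 391.898 ms
Then RT(5) = 391.898 + 49.701 × log₂ 5 = 391.898 + 49.701 × 2.3219 ≈ 507.299 ms.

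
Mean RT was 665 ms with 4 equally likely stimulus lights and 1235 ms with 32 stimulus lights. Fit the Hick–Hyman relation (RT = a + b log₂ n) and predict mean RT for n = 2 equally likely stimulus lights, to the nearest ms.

RT is linear in log₂ n, so two points fix the line:
  b = (1235 − 665) / (log₂ 32 − log₂ 4) = 570 / (5 − 2) = 190 ms/bit
  a = 665 − 190 × 2 = 285 ms
Then RT(2) = 285 + 190 × log₂ 2 = 285 + 190 × 1 ≈ 475.000 ms.

475 ms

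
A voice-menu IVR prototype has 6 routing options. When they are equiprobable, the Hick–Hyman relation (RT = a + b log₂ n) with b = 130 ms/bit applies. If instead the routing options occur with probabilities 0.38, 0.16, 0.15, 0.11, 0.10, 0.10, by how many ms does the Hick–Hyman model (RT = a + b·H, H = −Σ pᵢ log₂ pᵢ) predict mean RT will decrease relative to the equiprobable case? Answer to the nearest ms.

Equiprobable entropy H₀ = log₂ 6 = 2.5850 bits.
Skewed entropy H = −Σ pᵢ log₂ pᵢ = 2.3787 bits.
ΔRT = b·(H₀ − H) = 130 × 0.2063 = 26.82 ms.

27 ms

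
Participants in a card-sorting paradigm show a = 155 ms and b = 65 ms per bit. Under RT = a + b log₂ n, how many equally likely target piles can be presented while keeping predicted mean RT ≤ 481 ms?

65·log₂ n ≤ 481 − 155 = 326, giving log₂ n ≤ 5.0154 and n ≤ 32.343. The largest whole number is 32.

32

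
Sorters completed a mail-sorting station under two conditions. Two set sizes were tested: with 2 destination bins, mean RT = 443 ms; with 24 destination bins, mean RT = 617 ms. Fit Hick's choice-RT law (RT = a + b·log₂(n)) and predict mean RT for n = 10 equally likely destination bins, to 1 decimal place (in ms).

555.7 ms

With log₂ n on the abscissa the relation is linear; from the two conditions:
  b = (617 − 443) / (log₂ 24 − log₂ 2) = 174 / (4.5850 − 1) = 48.536 ms/bit
  a = 443 − 48.536 × 1 = 394.464 ms
Then RT(10) = 394.464 + 48.536 × log₂ 10 = 394.464 + 48.536 × 3.3219 ≈ 555.697 ms.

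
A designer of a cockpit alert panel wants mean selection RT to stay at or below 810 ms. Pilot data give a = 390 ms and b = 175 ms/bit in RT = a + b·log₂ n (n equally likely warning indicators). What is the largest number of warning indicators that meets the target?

Information budget: (810 − 390)/175 = 2.4000 bits, so n ≤ 2^2.4000 = 5.278 → at most 5.

5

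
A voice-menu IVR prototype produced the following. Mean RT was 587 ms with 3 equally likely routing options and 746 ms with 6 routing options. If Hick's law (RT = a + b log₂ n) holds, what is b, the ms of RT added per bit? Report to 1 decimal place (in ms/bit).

Slope: b = (746 − 587) / (log₂ 6 − log₂ 3) = 159/1.0000 = 159.000 ms/bit.

159.0 ms/bit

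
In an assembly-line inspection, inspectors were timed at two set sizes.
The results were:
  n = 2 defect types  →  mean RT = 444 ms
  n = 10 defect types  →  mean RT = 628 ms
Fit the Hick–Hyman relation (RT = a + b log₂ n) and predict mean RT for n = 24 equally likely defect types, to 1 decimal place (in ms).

RT is linear in log₂ n, so two points fix the line:
  b = (628 − 444) / (log₂ 10 − log₂ 2) = 184 / (3.3219 − 1) = 79.244 ms/bit
  a = 444 − 79.244 × 1 = 364.756 ms
Then RT(24) = 364.756 + 79.244 × log₂ 24 = 364.756 + 79.244 × 4.5850 ≈ 728.089 ms.

728.1 ms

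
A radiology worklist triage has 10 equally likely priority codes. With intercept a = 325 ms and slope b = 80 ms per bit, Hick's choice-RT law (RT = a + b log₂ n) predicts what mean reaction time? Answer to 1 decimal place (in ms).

590.8 ms

log₂(10) = 3.3219 bits, so RT = 325 + 80 × 3.3219 ≈ 590.754 ms.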